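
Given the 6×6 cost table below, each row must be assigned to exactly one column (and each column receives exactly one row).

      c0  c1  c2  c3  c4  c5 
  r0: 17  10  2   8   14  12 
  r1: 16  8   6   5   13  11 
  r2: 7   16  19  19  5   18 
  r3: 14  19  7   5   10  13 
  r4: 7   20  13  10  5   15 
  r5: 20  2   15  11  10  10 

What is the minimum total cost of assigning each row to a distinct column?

one of 2 optimal assignments: row0→col2 (cost 2), row1→col5 (cost 11), row2→col0 (cost 7), row3→col3 (cost 5), row4→col4 (cost 5), row5→col1 (cost 2)
total = 2 + 11 + 7 + 5 + 5 + 2 = 32

Minimum assignment cost: 32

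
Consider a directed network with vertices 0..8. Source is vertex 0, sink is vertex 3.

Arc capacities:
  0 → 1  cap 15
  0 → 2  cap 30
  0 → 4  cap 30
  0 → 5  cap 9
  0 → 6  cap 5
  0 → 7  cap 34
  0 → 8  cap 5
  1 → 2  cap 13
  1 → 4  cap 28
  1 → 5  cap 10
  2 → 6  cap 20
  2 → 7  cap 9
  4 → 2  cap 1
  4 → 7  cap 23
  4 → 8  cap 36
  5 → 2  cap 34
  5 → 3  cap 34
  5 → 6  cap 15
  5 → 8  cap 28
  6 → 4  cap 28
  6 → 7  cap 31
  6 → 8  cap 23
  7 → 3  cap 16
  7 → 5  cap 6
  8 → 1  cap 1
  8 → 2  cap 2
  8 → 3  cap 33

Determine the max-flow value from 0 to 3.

Maximum flow value: 74

augment #1: 0→5→3 bottleneck 9, total now 9
augment #2: 0→7→3 bottleneck 16, total now 25
augment #3: 0→8→3 bottleneck 5, total now 30
augment #4: 0→1→5→3 bottleneck 10, total now 40
augment #5: 0→4→8→3 bottleneck 28, total now 68
augment #6: 0→7→5→3 bottleneck 6, total now 74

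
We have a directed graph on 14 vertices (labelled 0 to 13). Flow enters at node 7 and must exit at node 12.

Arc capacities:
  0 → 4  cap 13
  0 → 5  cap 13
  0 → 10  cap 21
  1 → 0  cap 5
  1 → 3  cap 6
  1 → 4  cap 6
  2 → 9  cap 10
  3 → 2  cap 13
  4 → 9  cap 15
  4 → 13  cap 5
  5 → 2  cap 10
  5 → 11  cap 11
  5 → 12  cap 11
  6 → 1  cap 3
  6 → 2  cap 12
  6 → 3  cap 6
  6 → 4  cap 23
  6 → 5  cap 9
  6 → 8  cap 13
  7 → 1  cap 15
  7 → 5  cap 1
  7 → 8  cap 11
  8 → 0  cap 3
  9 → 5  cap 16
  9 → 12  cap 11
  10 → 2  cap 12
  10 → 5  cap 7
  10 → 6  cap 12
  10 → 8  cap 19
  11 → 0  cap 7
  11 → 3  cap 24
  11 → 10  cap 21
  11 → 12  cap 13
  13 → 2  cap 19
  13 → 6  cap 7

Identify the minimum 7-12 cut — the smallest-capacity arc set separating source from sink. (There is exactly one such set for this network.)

Min-cut arcs: {(7,1), (7,5), (8,0)} (total capacity 19)

augment #1: 7→5→12 push 1
augment #2: 7→1→0→5→12 push 5
augment #3: 7→1→4→9→12 push 6
augment #4: 7→8→0→5→12 push 3
augment #5: 7→1→3→2→9→12 push 4
max flow = 19; residual-reachable set from 7 gives S-side
cut edges (S→T): {(7,1), (7,5), (8,0)} total cap 19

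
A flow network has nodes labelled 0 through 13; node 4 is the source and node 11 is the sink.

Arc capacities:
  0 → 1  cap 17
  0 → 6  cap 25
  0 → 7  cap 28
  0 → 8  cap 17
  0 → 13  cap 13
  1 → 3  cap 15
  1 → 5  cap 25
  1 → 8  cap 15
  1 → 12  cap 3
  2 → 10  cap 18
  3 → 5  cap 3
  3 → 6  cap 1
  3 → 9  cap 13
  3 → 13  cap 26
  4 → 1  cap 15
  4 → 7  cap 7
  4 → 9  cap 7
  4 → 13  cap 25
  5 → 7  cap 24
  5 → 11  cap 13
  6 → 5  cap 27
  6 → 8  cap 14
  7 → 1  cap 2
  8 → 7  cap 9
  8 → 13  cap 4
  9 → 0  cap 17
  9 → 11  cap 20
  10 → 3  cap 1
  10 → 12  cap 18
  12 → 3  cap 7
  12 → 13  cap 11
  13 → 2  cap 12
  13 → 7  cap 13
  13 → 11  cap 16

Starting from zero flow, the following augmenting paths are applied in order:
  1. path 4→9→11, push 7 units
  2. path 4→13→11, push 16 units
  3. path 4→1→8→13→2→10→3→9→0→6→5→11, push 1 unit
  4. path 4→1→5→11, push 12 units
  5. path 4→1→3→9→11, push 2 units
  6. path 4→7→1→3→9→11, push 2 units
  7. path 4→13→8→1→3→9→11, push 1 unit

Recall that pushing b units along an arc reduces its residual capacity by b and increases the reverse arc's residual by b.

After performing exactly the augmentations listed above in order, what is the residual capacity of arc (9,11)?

Residual capacity of (9,11): 8

after path 1 (4→9→11, push 7): res(9,11)=13
after path 2 (4→13→11, push 16): res(9,11)=13
after path 3 (4→1→8→13→2→10→3→9→0→6→5→11, push 1): res(9,11)=13
after path 4 (4→1→5→11, push 12): res(9,11)=13
after path 5 (4→1→3→9→11, push 2): res(9,11)=11
after path 6 (4→7→1→3→9→11, push 2): res(9,11)=9
after path 7 (4→13→8→1→3→9→11, push 1): res(9,11)=8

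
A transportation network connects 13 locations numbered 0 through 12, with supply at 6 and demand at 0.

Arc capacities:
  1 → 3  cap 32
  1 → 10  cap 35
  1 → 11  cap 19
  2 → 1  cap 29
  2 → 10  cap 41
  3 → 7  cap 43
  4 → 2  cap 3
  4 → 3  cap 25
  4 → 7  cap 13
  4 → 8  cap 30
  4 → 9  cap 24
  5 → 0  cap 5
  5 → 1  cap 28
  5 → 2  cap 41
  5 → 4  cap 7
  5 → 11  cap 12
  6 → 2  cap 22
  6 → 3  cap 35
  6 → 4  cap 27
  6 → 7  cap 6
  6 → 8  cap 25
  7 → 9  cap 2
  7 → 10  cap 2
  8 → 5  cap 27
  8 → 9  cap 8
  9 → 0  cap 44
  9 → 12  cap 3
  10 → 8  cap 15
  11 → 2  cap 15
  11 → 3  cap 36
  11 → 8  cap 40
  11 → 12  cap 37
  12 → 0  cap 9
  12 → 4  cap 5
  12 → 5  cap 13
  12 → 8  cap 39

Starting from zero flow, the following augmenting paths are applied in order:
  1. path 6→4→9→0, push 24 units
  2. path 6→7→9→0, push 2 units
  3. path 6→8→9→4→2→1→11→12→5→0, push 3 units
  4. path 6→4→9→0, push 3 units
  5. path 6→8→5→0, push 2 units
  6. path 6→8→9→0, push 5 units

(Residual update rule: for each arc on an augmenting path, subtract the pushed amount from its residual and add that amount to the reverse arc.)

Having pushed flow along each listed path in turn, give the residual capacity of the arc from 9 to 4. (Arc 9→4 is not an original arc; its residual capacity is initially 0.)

after path 1 (6→4→9→0, push 24): res(9,4)=24
after path 2 (6→7→9→0, push 2): res(9,4)=24
after path 3 (6→8→9→4→2→1→11→12→5→0, push 3): res(9,4)=21
after path 4 (6→4→9→0, push 3): res(9,4)=24
after path 5 (6→8→5→0, push 2): res(9,4)=24
after path 6 (6→8→9→0, push 5): res(9,4)=24

Residual capacity of (9,4): 24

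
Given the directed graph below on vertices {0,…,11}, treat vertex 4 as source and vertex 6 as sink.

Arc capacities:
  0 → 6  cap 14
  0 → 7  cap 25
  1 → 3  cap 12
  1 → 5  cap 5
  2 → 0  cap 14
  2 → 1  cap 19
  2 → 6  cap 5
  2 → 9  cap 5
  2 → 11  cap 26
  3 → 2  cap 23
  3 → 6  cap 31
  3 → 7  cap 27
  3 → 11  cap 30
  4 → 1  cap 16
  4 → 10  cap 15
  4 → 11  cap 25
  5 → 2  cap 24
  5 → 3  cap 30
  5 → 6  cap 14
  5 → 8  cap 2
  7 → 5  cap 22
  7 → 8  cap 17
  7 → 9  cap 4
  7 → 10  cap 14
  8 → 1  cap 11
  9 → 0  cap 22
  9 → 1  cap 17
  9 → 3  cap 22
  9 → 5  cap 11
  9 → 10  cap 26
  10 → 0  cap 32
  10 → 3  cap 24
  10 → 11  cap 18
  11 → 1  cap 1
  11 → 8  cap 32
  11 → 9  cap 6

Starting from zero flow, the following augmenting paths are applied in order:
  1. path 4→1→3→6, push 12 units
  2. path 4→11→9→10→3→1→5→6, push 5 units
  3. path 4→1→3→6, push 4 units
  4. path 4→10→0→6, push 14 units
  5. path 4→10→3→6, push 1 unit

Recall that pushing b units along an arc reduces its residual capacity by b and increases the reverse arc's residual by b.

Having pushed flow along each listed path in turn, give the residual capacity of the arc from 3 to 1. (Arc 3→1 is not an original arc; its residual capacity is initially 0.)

after path 1 (4→1→3→6, push 12): res(3,1)=12
after path 2 (4→11→9→10→3→1→5→6, push 5): res(3,1)=7
after path 3 (4→1→3→6, push 4): res(3,1)=11
after path 4 (4→10→0→6, push 14): res(3,1)=11
after path 5 (4→10→3→6, push 1): res(3,1)=11

Residual capacity of (3,1): 11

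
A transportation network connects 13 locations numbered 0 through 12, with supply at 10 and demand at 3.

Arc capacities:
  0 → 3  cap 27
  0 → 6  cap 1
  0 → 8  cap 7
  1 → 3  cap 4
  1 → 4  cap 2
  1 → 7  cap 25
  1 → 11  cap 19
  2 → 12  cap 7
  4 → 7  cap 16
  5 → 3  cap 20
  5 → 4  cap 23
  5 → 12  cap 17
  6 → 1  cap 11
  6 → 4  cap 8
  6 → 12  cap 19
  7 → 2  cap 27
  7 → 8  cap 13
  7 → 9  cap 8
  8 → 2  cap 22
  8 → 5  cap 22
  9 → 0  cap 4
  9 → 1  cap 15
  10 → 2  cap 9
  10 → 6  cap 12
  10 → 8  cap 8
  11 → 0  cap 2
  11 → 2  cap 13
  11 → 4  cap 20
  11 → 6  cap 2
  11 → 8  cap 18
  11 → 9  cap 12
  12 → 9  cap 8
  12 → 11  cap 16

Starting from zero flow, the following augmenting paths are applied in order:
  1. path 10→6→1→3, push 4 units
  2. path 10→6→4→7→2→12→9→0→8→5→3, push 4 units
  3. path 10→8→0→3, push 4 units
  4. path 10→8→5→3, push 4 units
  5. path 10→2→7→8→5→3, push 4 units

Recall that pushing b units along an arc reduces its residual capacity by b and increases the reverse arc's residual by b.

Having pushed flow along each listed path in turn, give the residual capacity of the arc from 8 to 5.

Residual capacity of (8,5): 10

after path 1 (10→6→1→3, push 4): res(8,5)=22
after path 2 (10→6→4→7→2→12→9→0→8→5→3, push 4): res(8,5)=18
after path 3 (10→8→0→3, push 4): res(8,5)=18
after path 4 (10→8→5→3, push 4): res(8,5)=14
after path 5 (10→2→7→8→5→3, push 4): res(8,5)=10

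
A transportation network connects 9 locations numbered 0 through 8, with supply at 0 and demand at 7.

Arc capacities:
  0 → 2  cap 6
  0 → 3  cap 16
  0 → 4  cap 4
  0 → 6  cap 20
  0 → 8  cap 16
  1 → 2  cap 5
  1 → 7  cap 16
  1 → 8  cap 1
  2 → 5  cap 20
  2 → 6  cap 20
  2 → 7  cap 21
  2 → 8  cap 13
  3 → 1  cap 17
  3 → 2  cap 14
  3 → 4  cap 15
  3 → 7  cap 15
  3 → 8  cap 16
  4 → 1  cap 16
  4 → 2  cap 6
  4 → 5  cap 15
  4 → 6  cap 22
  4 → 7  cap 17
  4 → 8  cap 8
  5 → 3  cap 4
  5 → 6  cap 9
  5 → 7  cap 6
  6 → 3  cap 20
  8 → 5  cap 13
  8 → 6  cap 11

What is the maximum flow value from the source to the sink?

Maximum flow value: 56

augment #1: 0→2→7 bottleneck 6, total now 6
augment #2: 0→3→7 bottleneck 15, total now 21
augment #3: 0→4→7 bottleneck 4, total now 25
augment #4: 0→3→1→7 bottleneck 1, total now 26
augment #5: 0→8→5→7 bottleneck 6, total now 32
augment #6: 0→6→3→1→7 bottleneck 15, total now 47
augment #7: 0→6→3→2→7 bottleneck 5, total now 52
augment #8: 0→8→5→3→2→7 bottleneck 4, total now 56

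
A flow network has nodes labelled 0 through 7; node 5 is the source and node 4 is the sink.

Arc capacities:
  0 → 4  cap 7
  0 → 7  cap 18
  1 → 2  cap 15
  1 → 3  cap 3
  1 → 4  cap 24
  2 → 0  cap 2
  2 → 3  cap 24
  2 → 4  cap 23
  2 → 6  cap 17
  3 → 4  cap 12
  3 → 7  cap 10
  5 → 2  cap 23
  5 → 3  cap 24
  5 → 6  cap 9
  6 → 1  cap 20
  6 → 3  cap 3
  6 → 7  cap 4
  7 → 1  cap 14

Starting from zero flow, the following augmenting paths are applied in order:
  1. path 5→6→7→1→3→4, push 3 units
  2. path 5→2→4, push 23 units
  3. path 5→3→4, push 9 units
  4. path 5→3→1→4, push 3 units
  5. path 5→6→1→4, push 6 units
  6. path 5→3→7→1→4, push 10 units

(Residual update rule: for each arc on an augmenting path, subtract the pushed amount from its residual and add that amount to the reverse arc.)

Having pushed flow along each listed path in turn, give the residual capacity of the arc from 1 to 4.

Residual capacity of (1,4): 5

after path 1 (5→6→7→1→3→4, push 3): res(1,4)=24
after path 2 (5→2→4, push 23): res(1,4)=24
after path 3 (5→3→4, push 9): res(1,4)=24
after path 4 (5→3→1→4, push 3): res(1,4)=21
after path 5 (5→6→1→4, push 6): res(1,4)=15
after path 6 (5→3→7→1→4, push 10): res(1,4)=5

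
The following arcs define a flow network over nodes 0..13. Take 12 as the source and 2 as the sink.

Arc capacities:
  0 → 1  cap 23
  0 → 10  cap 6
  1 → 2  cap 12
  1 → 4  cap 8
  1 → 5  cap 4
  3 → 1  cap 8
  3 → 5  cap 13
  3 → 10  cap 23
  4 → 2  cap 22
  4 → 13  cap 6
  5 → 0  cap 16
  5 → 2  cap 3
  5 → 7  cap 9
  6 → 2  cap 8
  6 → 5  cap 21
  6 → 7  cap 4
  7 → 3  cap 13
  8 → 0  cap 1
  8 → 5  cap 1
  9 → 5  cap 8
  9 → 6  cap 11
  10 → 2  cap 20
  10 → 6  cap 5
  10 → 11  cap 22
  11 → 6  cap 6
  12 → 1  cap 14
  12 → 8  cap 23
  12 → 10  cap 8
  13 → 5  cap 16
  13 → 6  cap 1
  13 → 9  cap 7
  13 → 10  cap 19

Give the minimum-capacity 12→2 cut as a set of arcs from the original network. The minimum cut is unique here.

augment #1: 12→1→2 push 12
augment #2: 12→10→2 push 8
augment #3: 12→1→4→2 push 2
augment #4: 12→8→5→2 push 1
augment #5: 12→8→0→10→2 push 1
max flow = 24; residual-reachable set from 12 gives S-side
cut edges (S→T): {(8,0), (8,5), (12,1), (12,10)} total cap 24

Min-cut arcs: {(8,0), (8,5), (12,1), (12,10)} (total capacity 24)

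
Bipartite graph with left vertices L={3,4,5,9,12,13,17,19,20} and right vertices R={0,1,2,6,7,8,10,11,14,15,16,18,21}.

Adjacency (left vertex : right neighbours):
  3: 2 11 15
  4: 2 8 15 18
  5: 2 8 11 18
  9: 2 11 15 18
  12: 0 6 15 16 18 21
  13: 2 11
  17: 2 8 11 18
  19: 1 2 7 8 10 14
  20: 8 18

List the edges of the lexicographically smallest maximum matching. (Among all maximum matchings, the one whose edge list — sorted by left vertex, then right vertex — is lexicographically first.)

|M| = 7 (so the lex-smallest maximum matching has 7 edges)
process left vertices in ascending order; for each, take the smallest-labelled available neighbour that still permits 7 edges overall, or leave it unmatched if none does
lex-smallest matching: {3-2, 4-8, 5-11, 9-15, 12-0, 17-18, 19-1}

Lex-smallest maximum matching: {(3,2), (4,8), (5,11), (9,15), (12,0), (17,18), (19,1)}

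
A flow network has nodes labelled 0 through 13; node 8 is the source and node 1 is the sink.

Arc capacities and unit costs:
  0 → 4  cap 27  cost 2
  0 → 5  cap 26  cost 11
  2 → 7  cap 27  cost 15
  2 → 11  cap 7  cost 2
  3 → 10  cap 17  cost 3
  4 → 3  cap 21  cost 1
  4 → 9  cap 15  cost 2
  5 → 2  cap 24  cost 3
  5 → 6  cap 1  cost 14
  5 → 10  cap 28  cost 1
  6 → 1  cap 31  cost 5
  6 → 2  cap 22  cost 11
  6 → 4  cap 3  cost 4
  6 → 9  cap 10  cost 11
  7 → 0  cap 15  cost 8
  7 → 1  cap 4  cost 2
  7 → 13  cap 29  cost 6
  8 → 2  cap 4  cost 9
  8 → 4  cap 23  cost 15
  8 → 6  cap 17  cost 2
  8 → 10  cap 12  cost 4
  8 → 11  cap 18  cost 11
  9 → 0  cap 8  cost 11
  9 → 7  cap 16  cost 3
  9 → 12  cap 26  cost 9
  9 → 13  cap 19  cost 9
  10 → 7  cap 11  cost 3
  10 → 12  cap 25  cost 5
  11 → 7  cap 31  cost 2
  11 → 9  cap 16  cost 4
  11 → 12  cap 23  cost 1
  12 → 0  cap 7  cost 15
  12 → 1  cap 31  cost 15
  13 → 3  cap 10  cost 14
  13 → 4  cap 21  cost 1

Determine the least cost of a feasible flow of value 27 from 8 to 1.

Minimum cost for 27 units: 299

shortest-cost path #1: 8→6→1 push 17 @ unit cost 7 (adds 119)
shortest-cost path #2: 8→10→7→1 push 4 @ unit cost 9 (adds 36)
shortest-cost path #3: 8→10→12→1 push 6 @ unit cost 24 (adds 144)
total cost = 299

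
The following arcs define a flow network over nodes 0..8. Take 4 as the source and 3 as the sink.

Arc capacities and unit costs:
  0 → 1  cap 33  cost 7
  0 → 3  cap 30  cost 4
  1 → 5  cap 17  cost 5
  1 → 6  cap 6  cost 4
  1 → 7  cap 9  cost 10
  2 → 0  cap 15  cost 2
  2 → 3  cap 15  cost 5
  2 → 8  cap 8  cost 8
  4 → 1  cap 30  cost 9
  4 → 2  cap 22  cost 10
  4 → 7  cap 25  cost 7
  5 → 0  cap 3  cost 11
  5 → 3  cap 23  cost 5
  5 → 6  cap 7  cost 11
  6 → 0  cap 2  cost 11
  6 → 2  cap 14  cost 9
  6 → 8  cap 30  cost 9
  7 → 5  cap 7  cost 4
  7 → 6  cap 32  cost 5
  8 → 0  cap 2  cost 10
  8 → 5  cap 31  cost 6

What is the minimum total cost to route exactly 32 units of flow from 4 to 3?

shortest-cost path #1: 4→2→3 push 15 @ unit cost 15 (adds 225)
shortest-cost path #2: 4→7→5→3 push 7 @ unit cost 16 (adds 112)
shortest-cost path #3: 4→2→0→3 push 7 @ unit cost 16 (adds 112)
shortest-cost path #4: 4→1→5→3 push 3 @ unit cost 19 (adds 57)
total cost = 506

Minimum cost for 32 units: 506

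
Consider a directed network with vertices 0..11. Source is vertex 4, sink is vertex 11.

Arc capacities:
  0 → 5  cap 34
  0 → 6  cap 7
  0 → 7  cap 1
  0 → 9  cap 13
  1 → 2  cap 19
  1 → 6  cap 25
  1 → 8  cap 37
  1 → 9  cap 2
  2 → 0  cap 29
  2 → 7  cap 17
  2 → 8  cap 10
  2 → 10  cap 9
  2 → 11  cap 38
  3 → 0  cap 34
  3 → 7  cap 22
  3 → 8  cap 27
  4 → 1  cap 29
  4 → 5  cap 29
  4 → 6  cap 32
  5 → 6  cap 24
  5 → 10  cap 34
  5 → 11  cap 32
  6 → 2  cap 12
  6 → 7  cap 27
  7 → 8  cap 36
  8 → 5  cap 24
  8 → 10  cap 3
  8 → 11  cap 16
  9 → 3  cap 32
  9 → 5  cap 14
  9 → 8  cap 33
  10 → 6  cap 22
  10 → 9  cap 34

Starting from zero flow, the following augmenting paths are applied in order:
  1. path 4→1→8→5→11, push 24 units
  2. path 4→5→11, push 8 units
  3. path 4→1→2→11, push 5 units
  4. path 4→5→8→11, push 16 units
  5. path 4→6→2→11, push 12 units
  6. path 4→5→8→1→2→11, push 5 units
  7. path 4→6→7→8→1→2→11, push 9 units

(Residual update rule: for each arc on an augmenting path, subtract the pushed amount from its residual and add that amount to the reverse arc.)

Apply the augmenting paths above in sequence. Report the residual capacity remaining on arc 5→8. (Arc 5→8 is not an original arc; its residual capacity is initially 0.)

after path 1 (4→1→8→5→11, push 24): res(5,8)=24
after path 2 (4→5→11, push 8): res(5,8)=24
after path 3 (4→1→2→11, push 5): res(5,8)=24
after path 4 (4→5→8→11, push 16): res(5,8)=8
after path 5 (4→6→2→11, push 12): res(5,8)=8
after path 6 (4→5→8→1→2→11, push 5): res(5,8)=3
after path 7 (4→6→7→8→1→2→11, push 9): res(5,8)=3

Residual capacity of (5,8): 3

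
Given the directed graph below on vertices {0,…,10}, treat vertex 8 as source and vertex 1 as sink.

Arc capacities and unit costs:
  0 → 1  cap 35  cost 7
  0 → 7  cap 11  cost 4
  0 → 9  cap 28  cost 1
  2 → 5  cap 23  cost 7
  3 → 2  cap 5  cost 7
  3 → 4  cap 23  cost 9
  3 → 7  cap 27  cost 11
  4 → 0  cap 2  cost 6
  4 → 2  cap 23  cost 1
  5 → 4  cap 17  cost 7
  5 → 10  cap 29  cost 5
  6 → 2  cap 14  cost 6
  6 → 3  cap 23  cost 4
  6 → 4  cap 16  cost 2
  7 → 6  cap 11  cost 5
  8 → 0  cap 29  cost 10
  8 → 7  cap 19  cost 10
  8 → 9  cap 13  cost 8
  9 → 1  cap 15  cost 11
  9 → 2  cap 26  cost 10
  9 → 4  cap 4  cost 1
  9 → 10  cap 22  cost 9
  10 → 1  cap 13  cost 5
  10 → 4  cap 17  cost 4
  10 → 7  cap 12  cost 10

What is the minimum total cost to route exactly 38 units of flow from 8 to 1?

shortest-cost path #1: 8→0→1 push 29 @ unit cost 17 (adds 493)
shortest-cost path #2: 8→9→1 push 9 @ unit cost 19 (adds 171)
total cost = 664

Minimum cost for 38 units: 664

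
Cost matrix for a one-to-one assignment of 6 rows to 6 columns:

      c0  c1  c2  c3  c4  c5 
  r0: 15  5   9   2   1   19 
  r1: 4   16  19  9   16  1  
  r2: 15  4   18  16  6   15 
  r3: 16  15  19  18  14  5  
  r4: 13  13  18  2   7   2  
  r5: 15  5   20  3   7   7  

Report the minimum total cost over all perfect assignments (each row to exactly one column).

one of 2 optimal assignments: row0→col2 (cost 9), row1→col0 (cost 4), row2→col1 (cost 4), row3→col5 (cost 5), row4→col3 (cost 2), row5→col4 (cost 7)
total = 9 + 4 + 4 + 5 + 2 + 7 = 31

Minimum assignment cost: 31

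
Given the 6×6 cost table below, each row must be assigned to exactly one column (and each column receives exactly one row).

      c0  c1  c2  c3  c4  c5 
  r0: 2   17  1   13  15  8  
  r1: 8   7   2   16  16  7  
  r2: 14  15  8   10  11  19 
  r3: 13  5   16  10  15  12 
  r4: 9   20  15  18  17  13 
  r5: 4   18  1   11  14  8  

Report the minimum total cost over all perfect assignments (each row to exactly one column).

optimal assignment: row0→col0 (cost 2), row1→col5 (cost 7), row2→col3 (cost 10), row3→col1 (cost 5), row4→col4 (cost 17), row5→col2 (cost 1)
total = 2 + 7 + 10 + 5 + 17 + 1 = 42

Minimum assignment cost: 42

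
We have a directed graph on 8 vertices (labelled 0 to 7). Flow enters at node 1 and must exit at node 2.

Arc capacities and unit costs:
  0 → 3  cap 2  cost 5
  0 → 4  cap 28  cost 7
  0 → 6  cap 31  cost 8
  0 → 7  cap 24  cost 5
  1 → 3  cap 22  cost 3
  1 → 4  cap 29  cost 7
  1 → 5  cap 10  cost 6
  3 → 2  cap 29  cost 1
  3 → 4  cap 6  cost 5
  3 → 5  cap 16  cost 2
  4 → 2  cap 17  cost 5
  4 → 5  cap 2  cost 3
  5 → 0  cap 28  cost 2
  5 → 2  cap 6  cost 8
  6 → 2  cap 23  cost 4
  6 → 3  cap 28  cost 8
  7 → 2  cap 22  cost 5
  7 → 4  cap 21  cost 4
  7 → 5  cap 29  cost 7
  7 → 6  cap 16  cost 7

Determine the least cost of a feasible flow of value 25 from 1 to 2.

shortest-cost path #1: 1→3→2 push 22 @ unit cost 4 (adds 88)
shortest-cost path #2: 1→4→2 push 3 @ unit cost 12 (adds 36)
total cost = 124

Minimum cost for 25 units: 124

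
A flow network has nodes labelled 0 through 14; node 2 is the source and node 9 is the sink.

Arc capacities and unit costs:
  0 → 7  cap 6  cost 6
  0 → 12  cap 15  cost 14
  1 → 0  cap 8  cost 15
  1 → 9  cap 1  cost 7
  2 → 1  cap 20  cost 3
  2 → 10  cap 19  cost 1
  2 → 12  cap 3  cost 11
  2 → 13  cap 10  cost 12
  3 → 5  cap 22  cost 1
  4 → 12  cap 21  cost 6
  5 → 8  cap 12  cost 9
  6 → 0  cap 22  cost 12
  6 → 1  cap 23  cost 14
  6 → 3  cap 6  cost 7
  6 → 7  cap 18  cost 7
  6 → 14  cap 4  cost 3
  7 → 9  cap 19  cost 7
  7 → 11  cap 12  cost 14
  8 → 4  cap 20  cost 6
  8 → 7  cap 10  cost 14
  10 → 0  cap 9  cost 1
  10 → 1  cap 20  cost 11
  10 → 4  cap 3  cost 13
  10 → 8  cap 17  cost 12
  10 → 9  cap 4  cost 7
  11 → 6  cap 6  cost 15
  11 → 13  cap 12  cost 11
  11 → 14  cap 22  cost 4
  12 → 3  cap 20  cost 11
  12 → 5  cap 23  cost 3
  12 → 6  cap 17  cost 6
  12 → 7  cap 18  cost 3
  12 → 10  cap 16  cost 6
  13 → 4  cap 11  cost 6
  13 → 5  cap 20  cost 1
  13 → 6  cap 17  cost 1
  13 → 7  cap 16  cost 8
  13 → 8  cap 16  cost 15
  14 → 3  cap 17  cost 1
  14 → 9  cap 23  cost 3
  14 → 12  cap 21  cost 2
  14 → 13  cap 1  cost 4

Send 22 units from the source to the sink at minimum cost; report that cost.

shortest-cost path #1: 2→10→9 push 4 @ unit cost 8 (adds 32)
shortest-cost path #2: 2→1→9 push 1 @ unit cost 10 (adds 10)
shortest-cost path #3: 2→10→0→7→9 push 6 @ unit cost 15 (adds 90)
shortest-cost path #4: 2→13→6→14→9 push 4 @ unit cost 19 (adds 76)
shortest-cost path #5: 2→12→7→9 push 3 @ unit cost 21 (adds 63)
shortest-cost path #6: 2→10→0→12→7→9 push 3 @ unit cost 26 (adds 78)
shortest-cost path #7: 2→13→7→9 push 1 @ unit cost 27 (adds 27)
total cost = 376

Minimum cost for 22 units: 376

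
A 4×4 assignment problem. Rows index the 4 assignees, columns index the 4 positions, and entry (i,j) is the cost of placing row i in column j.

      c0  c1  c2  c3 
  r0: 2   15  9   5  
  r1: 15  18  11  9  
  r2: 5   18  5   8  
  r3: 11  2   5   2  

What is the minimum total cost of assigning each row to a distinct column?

Minimum assignment cost: 18

optimal assignment: row0→col0 (cost 2), row1→col3 (cost 9), row2→col2 (cost 5), row3→col1 (cost 2)
total = 2 + 9 + 5 + 2 = 18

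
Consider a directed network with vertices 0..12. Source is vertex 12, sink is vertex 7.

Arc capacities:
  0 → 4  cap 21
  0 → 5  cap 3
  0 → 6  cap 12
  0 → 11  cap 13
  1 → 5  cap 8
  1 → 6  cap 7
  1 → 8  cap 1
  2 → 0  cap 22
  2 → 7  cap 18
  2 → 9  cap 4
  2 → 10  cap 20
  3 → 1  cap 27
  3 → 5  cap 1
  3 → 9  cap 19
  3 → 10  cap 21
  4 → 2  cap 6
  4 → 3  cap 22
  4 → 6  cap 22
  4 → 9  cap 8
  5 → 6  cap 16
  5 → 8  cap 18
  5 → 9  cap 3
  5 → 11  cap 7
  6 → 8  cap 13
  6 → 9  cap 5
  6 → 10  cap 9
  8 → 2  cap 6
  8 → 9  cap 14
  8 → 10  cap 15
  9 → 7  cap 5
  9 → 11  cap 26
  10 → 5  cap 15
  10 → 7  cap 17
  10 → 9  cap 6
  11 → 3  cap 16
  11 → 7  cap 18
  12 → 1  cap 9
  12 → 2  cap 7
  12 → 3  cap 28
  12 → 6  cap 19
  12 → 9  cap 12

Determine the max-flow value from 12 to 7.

augment #1: 12→2→7 bottleneck 7, total now 7
augment #2: 12→9→7 bottleneck 5, total now 12
augment #3: 12→3→10→7 bottleneck 17, total now 29
augment #4: 12→9→11→7 bottleneck 7, total now 36
augment #5: 12→1→5→11→7 bottleneck 7, total now 43
augment #6: 12→1→8→2→7 bottleneck 1, total now 44
augment #7: 12→3→9→11→7 bottleneck 4, total now 48
augment #8: 12→6→8→2→7 bottleneck 5, total now 53

Maximum flow value: 53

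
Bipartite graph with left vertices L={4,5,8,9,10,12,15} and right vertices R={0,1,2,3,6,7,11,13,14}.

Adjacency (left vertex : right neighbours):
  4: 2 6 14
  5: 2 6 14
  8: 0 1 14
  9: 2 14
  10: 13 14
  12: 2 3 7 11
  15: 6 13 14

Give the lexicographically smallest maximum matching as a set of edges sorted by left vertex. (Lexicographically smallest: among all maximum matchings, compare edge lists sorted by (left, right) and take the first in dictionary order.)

|M| = 6 (so the lex-smallest maximum matching has 6 edges)
process left vertices in ascending order; for each, take the smallest-labelled available neighbour that still permits 6 edges overall, or leave it unmatched if none does
lex-smallest matching: {4-2, 5-6, 8-0, 9-14, 10-13, 12-3}

Lex-smallest maximum matching: {(4,2), (5,6), (8,0), (9,14), (10,13), (12,3)}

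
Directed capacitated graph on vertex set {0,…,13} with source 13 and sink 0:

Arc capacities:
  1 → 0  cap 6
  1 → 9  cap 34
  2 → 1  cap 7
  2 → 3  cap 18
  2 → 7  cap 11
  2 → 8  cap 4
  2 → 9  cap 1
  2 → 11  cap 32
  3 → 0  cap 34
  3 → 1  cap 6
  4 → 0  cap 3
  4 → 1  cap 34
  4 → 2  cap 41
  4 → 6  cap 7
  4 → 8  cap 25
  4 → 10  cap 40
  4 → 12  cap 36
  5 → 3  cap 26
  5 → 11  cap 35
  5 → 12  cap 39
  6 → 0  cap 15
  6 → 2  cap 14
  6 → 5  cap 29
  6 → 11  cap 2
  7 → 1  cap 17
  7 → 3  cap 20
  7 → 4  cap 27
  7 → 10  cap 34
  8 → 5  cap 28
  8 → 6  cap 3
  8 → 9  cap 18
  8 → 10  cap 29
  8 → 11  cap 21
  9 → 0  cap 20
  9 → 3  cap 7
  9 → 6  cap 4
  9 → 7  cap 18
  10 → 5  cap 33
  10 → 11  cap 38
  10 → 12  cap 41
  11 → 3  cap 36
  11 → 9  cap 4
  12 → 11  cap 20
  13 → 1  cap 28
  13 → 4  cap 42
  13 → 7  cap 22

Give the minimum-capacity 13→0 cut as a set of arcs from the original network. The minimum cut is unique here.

augment #1: 13→1→0 push 6
augment #2: 13→4→0 push 3
augment #3: 13→1→9→0 push 20
augment #4: 13→4→6→0 push 7
augment #5: 13→7→3→0 push 20
augment #6: 13→1→9→3→0 push 2
augment #7: 13→4→2→3→0 push 12
augment #8: 13→4→8→6→0 push 3
augment #9: 13→4→1→9→6→0 push 4
max flow = 77; residual-reachable set from 13 gives S-side
cut edges (S→T): {(1,0), (3,0), (4,0), (4,6), (8,6), (9,0), (9,6)} total cap 77

Min-cut arcs: {(1,0), (3,0), (4,0), (4,6), (8,6), (9,0), (9,6)} (total capacity 77)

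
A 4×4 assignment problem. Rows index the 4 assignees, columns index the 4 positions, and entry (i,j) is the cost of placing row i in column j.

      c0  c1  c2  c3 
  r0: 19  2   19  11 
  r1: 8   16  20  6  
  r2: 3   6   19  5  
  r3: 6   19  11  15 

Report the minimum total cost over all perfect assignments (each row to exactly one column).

Minimum assignment cost: 22

optimal assignment: row0→col1 (cost 2), row1→col3 (cost 6), row2→col0 (cost 3), row3→col2 (cost 11)
total = 2 + 6 + 3 + 11 = 22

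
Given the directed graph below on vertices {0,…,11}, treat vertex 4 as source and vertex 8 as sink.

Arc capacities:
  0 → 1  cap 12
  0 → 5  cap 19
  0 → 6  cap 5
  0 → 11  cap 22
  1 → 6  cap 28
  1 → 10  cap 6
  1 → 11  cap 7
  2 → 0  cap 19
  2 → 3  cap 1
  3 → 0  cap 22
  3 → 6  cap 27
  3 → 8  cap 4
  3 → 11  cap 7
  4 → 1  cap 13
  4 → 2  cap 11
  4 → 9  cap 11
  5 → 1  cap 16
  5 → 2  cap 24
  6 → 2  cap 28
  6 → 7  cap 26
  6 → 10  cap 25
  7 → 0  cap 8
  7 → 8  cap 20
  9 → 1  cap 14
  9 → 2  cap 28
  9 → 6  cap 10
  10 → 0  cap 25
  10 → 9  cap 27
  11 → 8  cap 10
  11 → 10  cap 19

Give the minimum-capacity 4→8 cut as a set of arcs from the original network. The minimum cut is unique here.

augment #1: 4→1→11→8 push 7
augment #2: 4→2→3→8 push 1
augment #3: 4→1→6→7→8 push 6
augment #4: 4→2→0→11→8 push 3
augment #5: 4→9→6→7→8 push 10
augment #6: 4→2→0→6→7→8 push 4
max flow = 31; residual-reachable set from 4 gives S-side
cut edges (S→T): {(2,3), (7,8), (11,8)} total cap 31

Min-cut arcs: {(2,3), (7,8), (11,8)} (total capacity 31)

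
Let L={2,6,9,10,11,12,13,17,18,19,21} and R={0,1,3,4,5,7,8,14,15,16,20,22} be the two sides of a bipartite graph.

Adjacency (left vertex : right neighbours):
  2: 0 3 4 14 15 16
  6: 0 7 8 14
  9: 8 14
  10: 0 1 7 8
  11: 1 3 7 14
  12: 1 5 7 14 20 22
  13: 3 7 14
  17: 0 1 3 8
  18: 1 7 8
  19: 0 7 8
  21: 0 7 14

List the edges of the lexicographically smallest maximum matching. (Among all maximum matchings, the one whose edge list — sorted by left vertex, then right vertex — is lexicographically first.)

Lex-smallest maximum matching: {(2,4), (6,0), (9,8), (10,1), (11,3), (12,5), (13,7), (21,14)}

|M| = 8 (so the lex-smallest maximum matching has 8 edges)
process left vertices in ascending order; for each, take the smallest-labelled available neighbour that still permits 8 edges overall, or leave it unmatched if none does
lex-smallest matching: {2-4, 6-0, 9-8, 10-1, 11-3, 12-5, 13-7, 21-14}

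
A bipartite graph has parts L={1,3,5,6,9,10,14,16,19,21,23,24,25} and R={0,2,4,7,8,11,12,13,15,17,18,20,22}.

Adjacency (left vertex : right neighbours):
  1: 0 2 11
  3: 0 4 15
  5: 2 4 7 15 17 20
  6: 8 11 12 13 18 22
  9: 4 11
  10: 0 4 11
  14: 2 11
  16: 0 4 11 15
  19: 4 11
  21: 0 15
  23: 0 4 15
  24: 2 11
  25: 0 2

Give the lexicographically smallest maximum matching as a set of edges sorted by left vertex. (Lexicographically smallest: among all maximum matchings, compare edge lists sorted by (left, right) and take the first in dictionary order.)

Lex-smallest maximum matching: {(1,0), (3,4), (5,7), (6,8), (9,11), (14,2), (16,15)}

|M| = 7 (so the lex-smallest maximum matching has 7 edges)
process left vertices in ascending order; for each, take the smallest-labelled available neighbour that still permits 7 edges overall, or leave it unmatched if none does
lex-smallest matching: {1-0, 3-4, 5-7, 6-8, 9-11, 14-2, 16-15}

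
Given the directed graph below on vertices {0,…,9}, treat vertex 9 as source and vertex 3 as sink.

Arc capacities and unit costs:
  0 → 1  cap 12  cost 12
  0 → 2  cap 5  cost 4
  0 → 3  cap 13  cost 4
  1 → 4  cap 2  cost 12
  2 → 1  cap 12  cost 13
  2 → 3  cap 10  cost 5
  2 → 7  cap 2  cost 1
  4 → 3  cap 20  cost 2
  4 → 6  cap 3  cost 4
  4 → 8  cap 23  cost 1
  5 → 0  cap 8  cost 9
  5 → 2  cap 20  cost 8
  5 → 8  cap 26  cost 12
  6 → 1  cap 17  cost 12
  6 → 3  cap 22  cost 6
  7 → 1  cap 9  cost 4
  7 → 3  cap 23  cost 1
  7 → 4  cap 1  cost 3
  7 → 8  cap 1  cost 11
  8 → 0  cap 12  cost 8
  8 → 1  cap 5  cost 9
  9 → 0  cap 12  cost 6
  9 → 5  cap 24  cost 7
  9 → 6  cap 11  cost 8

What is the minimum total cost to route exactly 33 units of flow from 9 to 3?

Minimum cost for 33 units: 468

shortest-cost path #1: 9→0→3 push 12 @ unit cost 10 (adds 120)
shortest-cost path #2: 9→6→3 push 11 @ unit cost 14 (adds 154)
shortest-cost path #3: 9→5→2→7→3 push 2 @ unit cost 17 (adds 34)
shortest-cost path #4: 9→5→0→3 push 1 @ unit cost 20 (adds 20)
shortest-cost path #5: 9→5→2→3 push 7 @ unit cost 20 (adds 140)
total cost = 468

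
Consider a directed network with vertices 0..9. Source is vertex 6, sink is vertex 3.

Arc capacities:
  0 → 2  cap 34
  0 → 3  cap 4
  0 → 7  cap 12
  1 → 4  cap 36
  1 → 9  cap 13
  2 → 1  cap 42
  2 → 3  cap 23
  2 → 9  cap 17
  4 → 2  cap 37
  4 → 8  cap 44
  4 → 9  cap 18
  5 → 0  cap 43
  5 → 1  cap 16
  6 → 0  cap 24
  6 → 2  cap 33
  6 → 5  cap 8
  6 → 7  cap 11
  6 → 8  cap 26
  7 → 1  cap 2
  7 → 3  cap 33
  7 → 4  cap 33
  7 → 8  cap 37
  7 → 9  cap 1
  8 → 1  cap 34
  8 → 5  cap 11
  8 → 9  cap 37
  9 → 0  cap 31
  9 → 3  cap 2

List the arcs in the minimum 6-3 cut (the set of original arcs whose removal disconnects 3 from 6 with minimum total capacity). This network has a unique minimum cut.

augment #1: 6→0→3 push 4
augment #2: 6→2→3 push 23
augment #3: 6→7→3 push 11
augment #4: 6→0→7→3 push 12
augment #5: 6→2→9→3 push 2
max flow = 52; residual-reachable set from 6 gives S-side
cut edges (S→T): {(0,3), (0,7), (2,3), (6,7), (9,3)} total cap 52

Min-cut arcs: {(0,3), (0,7), (2,3), (6,7), (9,3)} (total capacity 52)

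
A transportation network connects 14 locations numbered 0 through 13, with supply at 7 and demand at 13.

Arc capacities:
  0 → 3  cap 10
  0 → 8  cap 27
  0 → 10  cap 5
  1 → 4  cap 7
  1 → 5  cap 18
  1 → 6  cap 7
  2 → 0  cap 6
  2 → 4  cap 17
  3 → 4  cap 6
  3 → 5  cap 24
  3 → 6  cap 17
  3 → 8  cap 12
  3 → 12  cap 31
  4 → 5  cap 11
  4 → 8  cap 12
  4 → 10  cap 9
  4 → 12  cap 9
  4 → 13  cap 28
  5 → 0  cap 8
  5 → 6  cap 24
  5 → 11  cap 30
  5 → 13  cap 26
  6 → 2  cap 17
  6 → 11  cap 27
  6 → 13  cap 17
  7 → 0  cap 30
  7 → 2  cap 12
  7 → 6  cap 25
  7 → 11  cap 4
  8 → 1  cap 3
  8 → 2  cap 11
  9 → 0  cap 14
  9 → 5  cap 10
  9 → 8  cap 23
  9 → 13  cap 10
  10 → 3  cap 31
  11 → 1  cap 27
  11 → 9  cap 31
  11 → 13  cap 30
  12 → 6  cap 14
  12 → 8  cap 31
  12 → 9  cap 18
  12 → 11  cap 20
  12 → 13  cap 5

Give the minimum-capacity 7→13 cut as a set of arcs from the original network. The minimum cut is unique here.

Min-cut arcs: {(0,3), (0,10), (2,4), (7,6), (7,11), (8,1)} (total capacity 64)

augment #1: 7→6→13 push 17
augment #2: 7→11→13 push 4
augment #3: 7→2→4→13 push 12
augment #4: 7→6→11→13 push 8
augment #5: 7→0→3→4→13 push 6
augment #6: 7→0→3→5→13 push 4
augment #7: 7→0→8→1→4→13 push 3
augment #8: 7→0→8→2→4→13 push 5
augment #9: 7→0→10→3→5→13 push 5
max flow = 64; residual-reachable set from 7 gives S-side
cut edges (S→T): {(0,3), (0,10), (2,4), (7,6), (7,11), (8,1)} total cap 64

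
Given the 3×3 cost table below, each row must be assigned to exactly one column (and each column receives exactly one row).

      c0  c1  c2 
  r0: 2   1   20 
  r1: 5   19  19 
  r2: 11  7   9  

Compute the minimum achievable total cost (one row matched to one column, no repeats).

Minimum assignment cost: 15

optimal assignment: row0→col1 (cost 1), row1→col0 (cost 5), row2→col2 (cost 9)
total = 1 + 5 + 9 = 15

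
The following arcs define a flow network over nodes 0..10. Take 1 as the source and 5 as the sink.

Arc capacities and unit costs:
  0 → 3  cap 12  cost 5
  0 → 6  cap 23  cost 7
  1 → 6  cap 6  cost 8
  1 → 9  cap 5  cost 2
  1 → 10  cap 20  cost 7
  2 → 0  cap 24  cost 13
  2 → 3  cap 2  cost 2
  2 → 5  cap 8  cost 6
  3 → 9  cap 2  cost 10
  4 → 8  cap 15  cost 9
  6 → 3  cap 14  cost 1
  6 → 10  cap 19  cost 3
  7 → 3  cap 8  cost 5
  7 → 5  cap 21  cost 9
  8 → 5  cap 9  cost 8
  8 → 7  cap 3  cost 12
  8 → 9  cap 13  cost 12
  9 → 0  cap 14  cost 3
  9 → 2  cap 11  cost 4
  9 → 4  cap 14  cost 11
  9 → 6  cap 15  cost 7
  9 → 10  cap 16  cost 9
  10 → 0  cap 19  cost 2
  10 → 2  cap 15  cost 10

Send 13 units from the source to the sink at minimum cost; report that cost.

shortest-cost path #1: 1→9→2→5 push 5 @ unit cost 12 (adds 60)
shortest-cost path #2: 1→10→2→5 push 3 @ unit cost 23 (adds 69)
shortest-cost path #3: 1→10→2→9→4→8→5 push 5 @ unit cost 41 (adds 205)
total cost = 334

Minimum cost for 13 units: 334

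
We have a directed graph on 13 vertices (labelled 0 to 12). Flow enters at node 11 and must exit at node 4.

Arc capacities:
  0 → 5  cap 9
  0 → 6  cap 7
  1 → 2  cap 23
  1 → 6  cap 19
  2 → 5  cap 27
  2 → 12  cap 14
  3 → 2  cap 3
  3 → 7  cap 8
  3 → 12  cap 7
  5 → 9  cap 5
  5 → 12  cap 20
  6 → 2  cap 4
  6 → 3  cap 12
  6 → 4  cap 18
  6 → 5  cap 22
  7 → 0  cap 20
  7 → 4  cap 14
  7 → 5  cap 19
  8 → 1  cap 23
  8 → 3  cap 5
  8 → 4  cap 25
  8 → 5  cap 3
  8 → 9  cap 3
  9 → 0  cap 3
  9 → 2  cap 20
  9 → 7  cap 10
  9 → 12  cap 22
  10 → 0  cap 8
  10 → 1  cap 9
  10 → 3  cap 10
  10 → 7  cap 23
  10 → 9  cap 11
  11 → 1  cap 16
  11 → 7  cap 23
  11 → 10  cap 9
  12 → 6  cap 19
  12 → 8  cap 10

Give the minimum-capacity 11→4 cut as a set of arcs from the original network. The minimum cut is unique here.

Min-cut arcs: {(6,4), (7,4), (12,8)} (total capacity 42)

augment #1: 11→7→4 push 14
augment #2: 11→1→6→4 push 16
augment #3: 11→7→0→6→4 push 2
augment #4: 11→7→5→12→8→4 push 7
augment #5: 11→10→3→12→8→4 push 3
max flow = 42; residual-reachable set from 11 gives S-side
cut edges (S→T): {(6,4), (7,4), (12,8)} total cap 42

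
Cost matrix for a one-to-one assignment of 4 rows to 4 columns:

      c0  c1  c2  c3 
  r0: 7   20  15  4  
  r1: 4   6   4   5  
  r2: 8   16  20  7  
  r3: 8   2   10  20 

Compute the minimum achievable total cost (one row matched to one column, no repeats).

Minimum assignment cost: 18

optimal assignment: row0→col3 (cost 4), row1→col2 (cost 4), row2→col0 (cost 8), row3→col1 (cost 2)
total = 4 + 4 + 8 + 2 = 18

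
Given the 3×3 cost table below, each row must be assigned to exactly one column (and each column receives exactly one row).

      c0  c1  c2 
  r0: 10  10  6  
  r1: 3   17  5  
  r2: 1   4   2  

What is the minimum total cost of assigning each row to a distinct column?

Minimum assignment cost: 13

optimal assignment: row0→col2 (cost 6), row1→col0 (cost 3), row2→col1 (cost 4)
total = 6 + 3 + 4 = 13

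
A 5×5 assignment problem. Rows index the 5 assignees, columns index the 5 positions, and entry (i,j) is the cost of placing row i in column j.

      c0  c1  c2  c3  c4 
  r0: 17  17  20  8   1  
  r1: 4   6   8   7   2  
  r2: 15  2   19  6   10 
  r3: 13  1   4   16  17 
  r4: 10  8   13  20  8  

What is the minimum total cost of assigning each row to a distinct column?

Minimum assignment cost: 23

optimal assignment: row0→col4 (cost 1), row1→col0 (cost 4), row2→col3 (cost 6), row3→col2 (cost 4), row4→col1 (cost 8)
total = 1 + 4 + 6 + 4 + 8 = 23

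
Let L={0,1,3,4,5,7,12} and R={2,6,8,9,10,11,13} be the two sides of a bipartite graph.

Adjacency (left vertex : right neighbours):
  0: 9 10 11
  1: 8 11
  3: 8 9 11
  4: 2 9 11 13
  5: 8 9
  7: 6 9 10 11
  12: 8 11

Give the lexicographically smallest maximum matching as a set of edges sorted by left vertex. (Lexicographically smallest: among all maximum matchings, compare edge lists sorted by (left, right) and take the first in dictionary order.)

Lex-smallest maximum matching: {(0,10), (1,8), (3,9), (4,2), (7,6), (12,11)}

|M| = 6 (so the lex-smallest maximum matching has 6 edges)
process left vertices in ascending order; for each, take the smallest-labelled available neighbour that still permits 6 edges overall, or leave it unmatched if none does
lex-smallest matching: {0-10, 1-8, 3-9, 4-2, 7-6, 12-11}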